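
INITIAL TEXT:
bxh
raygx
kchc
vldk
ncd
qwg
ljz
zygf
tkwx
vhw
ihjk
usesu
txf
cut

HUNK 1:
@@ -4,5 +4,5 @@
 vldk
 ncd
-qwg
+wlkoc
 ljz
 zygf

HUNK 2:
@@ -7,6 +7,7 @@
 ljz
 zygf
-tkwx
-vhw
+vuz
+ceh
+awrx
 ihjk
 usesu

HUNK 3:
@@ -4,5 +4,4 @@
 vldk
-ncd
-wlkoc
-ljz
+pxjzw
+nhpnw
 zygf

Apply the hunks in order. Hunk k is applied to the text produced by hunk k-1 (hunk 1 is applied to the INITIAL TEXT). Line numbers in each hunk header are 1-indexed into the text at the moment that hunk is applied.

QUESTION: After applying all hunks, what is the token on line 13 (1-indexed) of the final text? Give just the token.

Answer: txf

Derivation:
Hunk 1: at line 4 remove [qwg] add [wlkoc] -> 14 lines: bxh raygx kchc vldk ncd wlkoc ljz zygf tkwx vhw ihjk usesu txf cut
Hunk 2: at line 7 remove [tkwx,vhw] add [vuz,ceh,awrx] -> 15 lines: bxh raygx kchc vldk ncd wlkoc ljz zygf vuz ceh awrx ihjk usesu txf cut
Hunk 3: at line 4 remove [ncd,wlkoc,ljz] add [pxjzw,nhpnw] -> 14 lines: bxh raygx kchc vldk pxjzw nhpnw zygf vuz ceh awrx ihjk usesu txf cut
Final line 13: txf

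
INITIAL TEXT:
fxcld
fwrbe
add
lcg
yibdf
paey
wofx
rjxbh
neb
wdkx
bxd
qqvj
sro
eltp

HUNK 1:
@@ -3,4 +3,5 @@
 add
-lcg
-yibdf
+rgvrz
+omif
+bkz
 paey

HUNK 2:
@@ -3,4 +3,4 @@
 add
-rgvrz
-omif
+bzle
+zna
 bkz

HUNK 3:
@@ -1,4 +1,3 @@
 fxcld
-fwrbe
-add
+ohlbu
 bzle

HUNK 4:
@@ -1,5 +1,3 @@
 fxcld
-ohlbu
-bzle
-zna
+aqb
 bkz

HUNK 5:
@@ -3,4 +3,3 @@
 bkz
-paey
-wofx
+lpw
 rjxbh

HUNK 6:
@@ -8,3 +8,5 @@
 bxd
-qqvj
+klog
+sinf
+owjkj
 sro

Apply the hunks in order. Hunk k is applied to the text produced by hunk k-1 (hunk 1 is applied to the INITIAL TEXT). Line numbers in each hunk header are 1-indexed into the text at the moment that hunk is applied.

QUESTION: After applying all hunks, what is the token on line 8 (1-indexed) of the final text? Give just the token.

Hunk 1: at line 3 remove [lcg,yibdf] add [rgvrz,omif,bkz] -> 15 lines: fxcld fwrbe add rgvrz omif bkz paey wofx rjxbh neb wdkx bxd qqvj sro eltp
Hunk 2: at line 3 remove [rgvrz,omif] add [bzle,zna] -> 15 lines: fxcld fwrbe add bzle zna bkz paey wofx rjxbh neb wdkx bxd qqvj sro eltp
Hunk 3: at line 1 remove [fwrbe,add] add [ohlbu] -> 14 lines: fxcld ohlbu bzle zna bkz paey wofx rjxbh neb wdkx bxd qqvj sro eltp
Hunk 4: at line 1 remove [ohlbu,bzle,zna] add [aqb] -> 12 lines: fxcld aqb bkz paey wofx rjxbh neb wdkx bxd qqvj sro eltp
Hunk 5: at line 3 remove [paey,wofx] add [lpw] -> 11 lines: fxcld aqb bkz lpw rjxbh neb wdkx bxd qqvj sro eltp
Hunk 6: at line 8 remove [qqvj] add [klog,sinf,owjkj] -> 13 lines: fxcld aqb bkz lpw rjxbh neb wdkx bxd klog sinf owjkj sro eltp
Final line 8: bxd

Answer: bxd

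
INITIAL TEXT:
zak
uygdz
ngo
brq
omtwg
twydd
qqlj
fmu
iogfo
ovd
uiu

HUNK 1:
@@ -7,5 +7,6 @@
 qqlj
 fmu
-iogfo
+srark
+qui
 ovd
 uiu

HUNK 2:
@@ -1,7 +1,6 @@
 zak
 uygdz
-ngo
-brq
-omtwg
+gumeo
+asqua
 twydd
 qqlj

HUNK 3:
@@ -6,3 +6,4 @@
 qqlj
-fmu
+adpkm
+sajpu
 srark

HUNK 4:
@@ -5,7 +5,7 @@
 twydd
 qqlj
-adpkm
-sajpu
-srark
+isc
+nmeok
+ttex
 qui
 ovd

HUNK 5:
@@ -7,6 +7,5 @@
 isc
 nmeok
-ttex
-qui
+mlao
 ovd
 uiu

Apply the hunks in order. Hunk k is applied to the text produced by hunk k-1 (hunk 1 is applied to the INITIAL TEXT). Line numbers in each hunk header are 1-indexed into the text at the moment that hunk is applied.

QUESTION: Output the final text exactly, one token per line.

Answer: zak
uygdz
gumeo
asqua
twydd
qqlj
isc
nmeok
mlao
ovd
uiu

Derivation:
Hunk 1: at line 7 remove [iogfo] add [srark,qui] -> 12 lines: zak uygdz ngo brq omtwg twydd qqlj fmu srark qui ovd uiu
Hunk 2: at line 1 remove [ngo,brq,omtwg] add [gumeo,asqua] -> 11 lines: zak uygdz gumeo asqua twydd qqlj fmu srark qui ovd uiu
Hunk 3: at line 6 remove [fmu] add [adpkm,sajpu] -> 12 lines: zak uygdz gumeo asqua twydd qqlj adpkm sajpu srark qui ovd uiu
Hunk 4: at line 5 remove [adpkm,sajpu,srark] add [isc,nmeok,ttex] -> 12 lines: zak uygdz gumeo asqua twydd qqlj isc nmeok ttex qui ovd uiu
Hunk 5: at line 7 remove [ttex,qui] add [mlao] -> 11 lines: zak uygdz gumeo asqua twydd qqlj isc nmeok mlao ovd uiu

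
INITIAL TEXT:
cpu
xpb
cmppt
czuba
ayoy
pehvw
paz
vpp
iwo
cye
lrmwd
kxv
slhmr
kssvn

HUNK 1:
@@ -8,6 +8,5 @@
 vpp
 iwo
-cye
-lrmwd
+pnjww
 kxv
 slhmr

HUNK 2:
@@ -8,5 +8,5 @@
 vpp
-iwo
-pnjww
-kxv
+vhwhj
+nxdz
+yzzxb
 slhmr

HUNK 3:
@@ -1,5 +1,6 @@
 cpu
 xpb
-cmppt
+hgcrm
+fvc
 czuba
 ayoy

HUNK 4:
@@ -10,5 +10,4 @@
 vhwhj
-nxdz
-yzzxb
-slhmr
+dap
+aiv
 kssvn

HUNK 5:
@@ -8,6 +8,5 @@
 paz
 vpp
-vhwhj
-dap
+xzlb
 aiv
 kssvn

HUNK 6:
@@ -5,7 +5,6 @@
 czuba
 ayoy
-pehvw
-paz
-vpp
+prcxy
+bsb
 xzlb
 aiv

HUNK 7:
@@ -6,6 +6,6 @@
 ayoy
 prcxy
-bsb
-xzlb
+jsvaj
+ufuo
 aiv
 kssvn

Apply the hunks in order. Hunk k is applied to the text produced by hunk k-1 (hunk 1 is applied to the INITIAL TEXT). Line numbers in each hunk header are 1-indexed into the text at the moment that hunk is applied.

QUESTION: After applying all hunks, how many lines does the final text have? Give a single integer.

Answer: 11

Derivation:
Hunk 1: at line 8 remove [cye,lrmwd] add [pnjww] -> 13 lines: cpu xpb cmppt czuba ayoy pehvw paz vpp iwo pnjww kxv slhmr kssvn
Hunk 2: at line 8 remove [iwo,pnjww,kxv] add [vhwhj,nxdz,yzzxb] -> 13 lines: cpu xpb cmppt czuba ayoy pehvw paz vpp vhwhj nxdz yzzxb slhmr kssvn
Hunk 3: at line 1 remove [cmppt] add [hgcrm,fvc] -> 14 lines: cpu xpb hgcrm fvc czuba ayoy pehvw paz vpp vhwhj nxdz yzzxb slhmr kssvn
Hunk 4: at line 10 remove [nxdz,yzzxb,slhmr] add [dap,aiv] -> 13 lines: cpu xpb hgcrm fvc czuba ayoy pehvw paz vpp vhwhj dap aiv kssvn
Hunk 5: at line 8 remove [vhwhj,dap] add [xzlb] -> 12 lines: cpu xpb hgcrm fvc czuba ayoy pehvw paz vpp xzlb aiv kssvn
Hunk 6: at line 5 remove [pehvw,paz,vpp] add [prcxy,bsb] -> 11 lines: cpu xpb hgcrm fvc czuba ayoy prcxy bsb xzlb aiv kssvn
Hunk 7: at line 6 remove [bsb,xzlb] add [jsvaj,ufuo] -> 11 lines: cpu xpb hgcrm fvc czuba ayoy prcxy jsvaj ufuo aiv kssvn
Final line count: 11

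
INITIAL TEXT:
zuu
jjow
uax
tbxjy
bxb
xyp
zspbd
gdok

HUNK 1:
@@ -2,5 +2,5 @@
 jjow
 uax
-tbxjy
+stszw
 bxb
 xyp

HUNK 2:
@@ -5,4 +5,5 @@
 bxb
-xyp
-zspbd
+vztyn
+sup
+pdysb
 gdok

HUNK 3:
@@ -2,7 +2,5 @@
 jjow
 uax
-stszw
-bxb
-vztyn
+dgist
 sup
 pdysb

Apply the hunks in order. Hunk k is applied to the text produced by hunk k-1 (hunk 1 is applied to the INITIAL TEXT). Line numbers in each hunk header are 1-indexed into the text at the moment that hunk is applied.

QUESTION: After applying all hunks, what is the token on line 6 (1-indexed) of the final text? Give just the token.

Answer: pdysb

Derivation:
Hunk 1: at line 2 remove [tbxjy] add [stszw] -> 8 lines: zuu jjow uax stszw bxb xyp zspbd gdok
Hunk 2: at line 5 remove [xyp,zspbd] add [vztyn,sup,pdysb] -> 9 lines: zuu jjow uax stszw bxb vztyn sup pdysb gdok
Hunk 3: at line 2 remove [stszw,bxb,vztyn] add [dgist] -> 7 lines: zuu jjow uax dgist sup pdysb gdok
Final line 6: pdysb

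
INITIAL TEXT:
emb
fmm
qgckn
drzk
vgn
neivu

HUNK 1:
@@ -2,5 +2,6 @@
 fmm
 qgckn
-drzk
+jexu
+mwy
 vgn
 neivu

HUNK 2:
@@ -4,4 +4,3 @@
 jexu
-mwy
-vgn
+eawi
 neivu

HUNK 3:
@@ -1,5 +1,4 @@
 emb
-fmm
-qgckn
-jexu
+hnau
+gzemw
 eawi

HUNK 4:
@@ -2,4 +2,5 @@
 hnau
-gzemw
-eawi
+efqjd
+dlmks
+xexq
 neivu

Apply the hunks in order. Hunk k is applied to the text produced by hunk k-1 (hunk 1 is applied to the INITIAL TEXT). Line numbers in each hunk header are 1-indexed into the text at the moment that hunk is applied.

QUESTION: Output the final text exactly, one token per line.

Answer: emb
hnau
efqjd
dlmks
xexq
neivu

Derivation:
Hunk 1: at line 2 remove [drzk] add [jexu,mwy] -> 7 lines: emb fmm qgckn jexu mwy vgn neivu
Hunk 2: at line 4 remove [mwy,vgn] add [eawi] -> 6 lines: emb fmm qgckn jexu eawi neivu
Hunk 3: at line 1 remove [fmm,qgckn,jexu] add [hnau,gzemw] -> 5 lines: emb hnau gzemw eawi neivu
Hunk 4: at line 2 remove [gzemw,eawi] add [efqjd,dlmks,xexq] -> 6 lines: emb hnau efqjd dlmks xexq neivu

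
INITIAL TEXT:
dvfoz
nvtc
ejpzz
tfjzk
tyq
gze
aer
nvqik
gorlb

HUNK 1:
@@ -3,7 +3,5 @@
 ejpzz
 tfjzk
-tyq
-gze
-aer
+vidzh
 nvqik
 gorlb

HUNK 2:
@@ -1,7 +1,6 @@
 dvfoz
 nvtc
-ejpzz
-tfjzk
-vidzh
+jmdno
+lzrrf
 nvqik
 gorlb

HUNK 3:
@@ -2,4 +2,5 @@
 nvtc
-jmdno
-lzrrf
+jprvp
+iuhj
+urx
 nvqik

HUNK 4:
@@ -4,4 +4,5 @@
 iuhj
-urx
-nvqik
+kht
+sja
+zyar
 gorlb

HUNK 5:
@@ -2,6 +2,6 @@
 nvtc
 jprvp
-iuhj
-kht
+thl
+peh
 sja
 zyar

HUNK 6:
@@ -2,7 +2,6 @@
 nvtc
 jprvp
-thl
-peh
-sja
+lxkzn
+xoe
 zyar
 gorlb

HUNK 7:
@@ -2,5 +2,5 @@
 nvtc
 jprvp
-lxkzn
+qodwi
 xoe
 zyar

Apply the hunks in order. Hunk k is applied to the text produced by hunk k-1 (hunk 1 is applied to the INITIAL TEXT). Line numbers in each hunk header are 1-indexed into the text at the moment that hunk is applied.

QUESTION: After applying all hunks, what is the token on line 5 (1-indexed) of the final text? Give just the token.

Hunk 1: at line 3 remove [tyq,gze,aer] add [vidzh] -> 7 lines: dvfoz nvtc ejpzz tfjzk vidzh nvqik gorlb
Hunk 2: at line 1 remove [ejpzz,tfjzk,vidzh] add [jmdno,lzrrf] -> 6 lines: dvfoz nvtc jmdno lzrrf nvqik gorlb
Hunk 3: at line 2 remove [jmdno,lzrrf] add [jprvp,iuhj,urx] -> 7 lines: dvfoz nvtc jprvp iuhj urx nvqik gorlb
Hunk 4: at line 4 remove [urx,nvqik] add [kht,sja,zyar] -> 8 lines: dvfoz nvtc jprvp iuhj kht sja zyar gorlb
Hunk 5: at line 2 remove [iuhj,kht] add [thl,peh] -> 8 lines: dvfoz nvtc jprvp thl peh sja zyar gorlb
Hunk 6: at line 2 remove [thl,peh,sja] add [lxkzn,xoe] -> 7 lines: dvfoz nvtc jprvp lxkzn xoe zyar gorlb
Hunk 7: at line 2 remove [lxkzn] add [qodwi] -> 7 lines: dvfoz nvtc jprvp qodwi xoe zyar gorlb
Final line 5: xoe

Answer: xoe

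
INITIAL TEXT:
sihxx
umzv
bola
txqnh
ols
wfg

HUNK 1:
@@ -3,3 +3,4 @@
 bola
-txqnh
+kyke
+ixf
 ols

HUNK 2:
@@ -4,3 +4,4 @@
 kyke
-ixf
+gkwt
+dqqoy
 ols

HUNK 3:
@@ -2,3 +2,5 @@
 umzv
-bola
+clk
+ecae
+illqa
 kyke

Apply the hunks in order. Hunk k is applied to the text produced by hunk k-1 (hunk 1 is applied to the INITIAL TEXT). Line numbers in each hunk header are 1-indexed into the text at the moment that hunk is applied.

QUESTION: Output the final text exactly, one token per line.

Hunk 1: at line 3 remove [txqnh] add [kyke,ixf] -> 7 lines: sihxx umzv bola kyke ixf ols wfg
Hunk 2: at line 4 remove [ixf] add [gkwt,dqqoy] -> 8 lines: sihxx umzv bola kyke gkwt dqqoy ols wfg
Hunk 3: at line 2 remove [bola] add [clk,ecae,illqa] -> 10 lines: sihxx umzv clk ecae illqa kyke gkwt dqqoy ols wfg

Answer: sihxx
umzv
clk
ecae
illqa
kyke
gkwt
dqqoy
ols
wfg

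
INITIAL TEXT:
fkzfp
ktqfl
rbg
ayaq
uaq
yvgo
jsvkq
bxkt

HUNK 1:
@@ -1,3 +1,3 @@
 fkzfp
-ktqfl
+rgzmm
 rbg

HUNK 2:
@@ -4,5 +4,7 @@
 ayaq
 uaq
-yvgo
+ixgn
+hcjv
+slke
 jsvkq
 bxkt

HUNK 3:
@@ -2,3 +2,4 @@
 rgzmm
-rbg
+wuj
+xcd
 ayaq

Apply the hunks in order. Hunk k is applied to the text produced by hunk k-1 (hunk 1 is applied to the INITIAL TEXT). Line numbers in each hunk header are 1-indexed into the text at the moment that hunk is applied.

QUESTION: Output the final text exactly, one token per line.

Hunk 1: at line 1 remove [ktqfl] add [rgzmm] -> 8 lines: fkzfp rgzmm rbg ayaq uaq yvgo jsvkq bxkt
Hunk 2: at line 4 remove [yvgo] add [ixgn,hcjv,slke] -> 10 lines: fkzfp rgzmm rbg ayaq uaq ixgn hcjv slke jsvkq bxkt
Hunk 3: at line 2 remove [rbg] add [wuj,xcd] -> 11 lines: fkzfp rgzmm wuj xcd ayaq uaq ixgn hcjv slke jsvkq bxkt

Answer: fkzfp
rgzmm
wuj
xcd
ayaq
uaq
ixgn
hcjv
slke
jsvkq
bxkt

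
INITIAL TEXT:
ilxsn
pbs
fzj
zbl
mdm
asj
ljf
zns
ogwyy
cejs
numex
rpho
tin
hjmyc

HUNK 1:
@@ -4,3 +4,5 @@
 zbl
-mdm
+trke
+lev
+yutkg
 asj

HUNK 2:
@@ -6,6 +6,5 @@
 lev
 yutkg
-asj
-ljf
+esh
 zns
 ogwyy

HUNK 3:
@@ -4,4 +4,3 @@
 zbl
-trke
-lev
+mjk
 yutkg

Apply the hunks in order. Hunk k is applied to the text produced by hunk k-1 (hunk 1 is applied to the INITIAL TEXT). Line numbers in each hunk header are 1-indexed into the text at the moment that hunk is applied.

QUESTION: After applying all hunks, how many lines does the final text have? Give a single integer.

Hunk 1: at line 4 remove [mdm] add [trke,lev,yutkg] -> 16 lines: ilxsn pbs fzj zbl trke lev yutkg asj ljf zns ogwyy cejs numex rpho tin hjmyc
Hunk 2: at line 6 remove [asj,ljf] add [esh] -> 15 lines: ilxsn pbs fzj zbl trke lev yutkg esh zns ogwyy cejs numex rpho tin hjmyc
Hunk 3: at line 4 remove [trke,lev] add [mjk] -> 14 lines: ilxsn pbs fzj zbl mjk yutkg esh zns ogwyy cejs numex rpho tin hjmyc
Final line count: 14

Answer: 14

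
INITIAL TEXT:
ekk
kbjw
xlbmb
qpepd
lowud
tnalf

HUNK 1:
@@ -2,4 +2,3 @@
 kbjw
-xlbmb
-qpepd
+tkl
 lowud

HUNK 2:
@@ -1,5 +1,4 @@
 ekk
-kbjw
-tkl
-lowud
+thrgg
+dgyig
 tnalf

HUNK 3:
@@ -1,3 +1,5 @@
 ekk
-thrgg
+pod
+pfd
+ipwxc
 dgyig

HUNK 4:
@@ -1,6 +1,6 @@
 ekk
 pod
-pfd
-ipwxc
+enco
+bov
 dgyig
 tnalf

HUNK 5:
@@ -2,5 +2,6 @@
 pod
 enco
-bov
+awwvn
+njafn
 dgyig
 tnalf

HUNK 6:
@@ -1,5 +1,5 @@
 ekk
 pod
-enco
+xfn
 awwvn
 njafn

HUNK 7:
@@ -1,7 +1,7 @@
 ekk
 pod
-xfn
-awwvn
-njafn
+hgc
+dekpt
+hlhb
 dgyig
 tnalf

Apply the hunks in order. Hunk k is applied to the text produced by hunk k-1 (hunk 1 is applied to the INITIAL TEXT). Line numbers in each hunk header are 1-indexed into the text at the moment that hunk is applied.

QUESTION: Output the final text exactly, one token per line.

Answer: ekk
pod
hgc
dekpt
hlhb
dgyig
tnalf

Derivation:
Hunk 1: at line 2 remove [xlbmb,qpepd] add [tkl] -> 5 lines: ekk kbjw tkl lowud tnalf
Hunk 2: at line 1 remove [kbjw,tkl,lowud] add [thrgg,dgyig] -> 4 lines: ekk thrgg dgyig tnalf
Hunk 3: at line 1 remove [thrgg] add [pod,pfd,ipwxc] -> 6 lines: ekk pod pfd ipwxc dgyig tnalf
Hunk 4: at line 1 remove [pfd,ipwxc] add [enco,bov] -> 6 lines: ekk pod enco bov dgyig tnalf
Hunk 5: at line 2 remove [bov] add [awwvn,njafn] -> 7 lines: ekk pod enco awwvn njafn dgyig tnalf
Hunk 6: at line 1 remove [enco] add [xfn] -> 7 lines: ekk pod xfn awwvn njafn dgyig tnalf
Hunk 7: at line 1 remove [xfn,awwvn,njafn] add [hgc,dekpt,hlhb] -> 7 lines: ekk pod hgc dekpt hlhb dgyig tnalf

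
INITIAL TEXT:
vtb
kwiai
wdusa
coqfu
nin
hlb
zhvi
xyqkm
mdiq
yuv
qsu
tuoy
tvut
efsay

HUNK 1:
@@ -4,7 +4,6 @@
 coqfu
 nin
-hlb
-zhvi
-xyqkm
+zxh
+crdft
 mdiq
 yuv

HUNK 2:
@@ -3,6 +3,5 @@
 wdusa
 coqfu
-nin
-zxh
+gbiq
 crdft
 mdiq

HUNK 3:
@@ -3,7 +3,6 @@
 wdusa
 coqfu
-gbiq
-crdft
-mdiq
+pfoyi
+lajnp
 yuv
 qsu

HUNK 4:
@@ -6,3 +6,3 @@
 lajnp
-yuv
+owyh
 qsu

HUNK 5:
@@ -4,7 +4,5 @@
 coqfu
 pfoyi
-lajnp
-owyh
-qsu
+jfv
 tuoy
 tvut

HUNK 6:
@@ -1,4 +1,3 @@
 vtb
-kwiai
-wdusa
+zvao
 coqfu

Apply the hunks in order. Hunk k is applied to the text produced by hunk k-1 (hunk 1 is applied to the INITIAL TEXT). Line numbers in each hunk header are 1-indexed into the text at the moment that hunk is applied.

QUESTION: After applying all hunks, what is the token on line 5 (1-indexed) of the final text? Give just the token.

Hunk 1: at line 4 remove [hlb,zhvi,xyqkm] add [zxh,crdft] -> 13 lines: vtb kwiai wdusa coqfu nin zxh crdft mdiq yuv qsu tuoy tvut efsay
Hunk 2: at line 3 remove [nin,zxh] add [gbiq] -> 12 lines: vtb kwiai wdusa coqfu gbiq crdft mdiq yuv qsu tuoy tvut efsay
Hunk 3: at line 3 remove [gbiq,crdft,mdiq] add [pfoyi,lajnp] -> 11 lines: vtb kwiai wdusa coqfu pfoyi lajnp yuv qsu tuoy tvut efsay
Hunk 4: at line 6 remove [yuv] add [owyh] -> 11 lines: vtb kwiai wdusa coqfu pfoyi lajnp owyh qsu tuoy tvut efsay
Hunk 5: at line 4 remove [lajnp,owyh,qsu] add [jfv] -> 9 lines: vtb kwiai wdusa coqfu pfoyi jfv tuoy tvut efsay
Hunk 6: at line 1 remove [kwiai,wdusa] add [zvao] -> 8 lines: vtb zvao coqfu pfoyi jfv tuoy tvut efsay
Final line 5: jfv

Answer: jfv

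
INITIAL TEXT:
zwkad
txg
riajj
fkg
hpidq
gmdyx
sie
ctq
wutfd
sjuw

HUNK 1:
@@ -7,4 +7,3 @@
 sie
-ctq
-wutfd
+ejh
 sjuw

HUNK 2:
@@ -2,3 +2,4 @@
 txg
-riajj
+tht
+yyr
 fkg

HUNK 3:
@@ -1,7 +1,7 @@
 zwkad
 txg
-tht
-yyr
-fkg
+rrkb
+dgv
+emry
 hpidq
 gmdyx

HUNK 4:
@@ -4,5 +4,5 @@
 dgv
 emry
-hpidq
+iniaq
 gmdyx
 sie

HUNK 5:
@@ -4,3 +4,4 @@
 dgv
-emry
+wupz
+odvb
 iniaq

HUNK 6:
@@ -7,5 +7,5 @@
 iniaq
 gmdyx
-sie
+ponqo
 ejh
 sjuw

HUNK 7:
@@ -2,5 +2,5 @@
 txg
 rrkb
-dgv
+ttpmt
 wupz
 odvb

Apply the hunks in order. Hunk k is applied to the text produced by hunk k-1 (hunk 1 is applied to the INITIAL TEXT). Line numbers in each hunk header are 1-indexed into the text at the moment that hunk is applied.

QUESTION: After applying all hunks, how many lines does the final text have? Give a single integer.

Answer: 11

Derivation:
Hunk 1: at line 7 remove [ctq,wutfd] add [ejh] -> 9 lines: zwkad txg riajj fkg hpidq gmdyx sie ejh sjuw
Hunk 2: at line 2 remove [riajj] add [tht,yyr] -> 10 lines: zwkad txg tht yyr fkg hpidq gmdyx sie ejh sjuw
Hunk 3: at line 1 remove [tht,yyr,fkg] add [rrkb,dgv,emry] -> 10 lines: zwkad txg rrkb dgv emry hpidq gmdyx sie ejh sjuw
Hunk 4: at line 4 remove [hpidq] add [iniaq] -> 10 lines: zwkad txg rrkb dgv emry iniaq gmdyx sie ejh sjuw
Hunk 5: at line 4 remove [emry] add [wupz,odvb] -> 11 lines: zwkad txg rrkb dgv wupz odvb iniaq gmdyx sie ejh sjuw
Hunk 6: at line 7 remove [sie] add [ponqo] -> 11 lines: zwkad txg rrkb dgv wupz odvb iniaq gmdyx ponqo ejh sjuw
Hunk 7: at line 2 remove [dgv] add [ttpmt] -> 11 lines: zwkad txg rrkb ttpmt wupz odvb iniaq gmdyx ponqo ejh sjuw
Final line count: 11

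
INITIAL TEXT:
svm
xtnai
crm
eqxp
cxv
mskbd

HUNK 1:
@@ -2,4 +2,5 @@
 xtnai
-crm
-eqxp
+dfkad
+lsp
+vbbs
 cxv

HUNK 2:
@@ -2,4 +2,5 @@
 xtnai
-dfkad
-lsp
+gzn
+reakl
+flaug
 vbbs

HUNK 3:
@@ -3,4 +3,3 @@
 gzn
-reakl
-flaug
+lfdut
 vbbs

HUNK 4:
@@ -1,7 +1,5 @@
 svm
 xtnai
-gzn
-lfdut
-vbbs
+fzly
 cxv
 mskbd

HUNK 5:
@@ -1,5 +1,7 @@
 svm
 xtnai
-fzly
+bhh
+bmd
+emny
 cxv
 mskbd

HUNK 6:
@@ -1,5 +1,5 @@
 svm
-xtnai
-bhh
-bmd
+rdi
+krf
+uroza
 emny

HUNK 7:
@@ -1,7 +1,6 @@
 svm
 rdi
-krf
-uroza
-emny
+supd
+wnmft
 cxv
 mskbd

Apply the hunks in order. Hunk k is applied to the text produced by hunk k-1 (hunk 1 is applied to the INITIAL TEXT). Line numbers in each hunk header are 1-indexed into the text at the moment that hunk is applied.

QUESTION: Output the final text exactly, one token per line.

Hunk 1: at line 2 remove [crm,eqxp] add [dfkad,lsp,vbbs] -> 7 lines: svm xtnai dfkad lsp vbbs cxv mskbd
Hunk 2: at line 2 remove [dfkad,lsp] add [gzn,reakl,flaug] -> 8 lines: svm xtnai gzn reakl flaug vbbs cxv mskbd
Hunk 3: at line 3 remove [reakl,flaug] add [lfdut] -> 7 lines: svm xtnai gzn lfdut vbbs cxv mskbd
Hunk 4: at line 1 remove [gzn,lfdut,vbbs] add [fzly] -> 5 lines: svm xtnai fzly cxv mskbd
Hunk 5: at line 1 remove [fzly] add [bhh,bmd,emny] -> 7 lines: svm xtnai bhh bmd emny cxv mskbd
Hunk 6: at line 1 remove [xtnai,bhh,bmd] add [rdi,krf,uroza] -> 7 lines: svm rdi krf uroza emny cxv mskbd
Hunk 7: at line 1 remove [krf,uroza,emny] add [supd,wnmft] -> 6 lines: svm rdi supd wnmft cxv mskbd

Answer: svm
rdi
supd
wnmft
cxv
mskbd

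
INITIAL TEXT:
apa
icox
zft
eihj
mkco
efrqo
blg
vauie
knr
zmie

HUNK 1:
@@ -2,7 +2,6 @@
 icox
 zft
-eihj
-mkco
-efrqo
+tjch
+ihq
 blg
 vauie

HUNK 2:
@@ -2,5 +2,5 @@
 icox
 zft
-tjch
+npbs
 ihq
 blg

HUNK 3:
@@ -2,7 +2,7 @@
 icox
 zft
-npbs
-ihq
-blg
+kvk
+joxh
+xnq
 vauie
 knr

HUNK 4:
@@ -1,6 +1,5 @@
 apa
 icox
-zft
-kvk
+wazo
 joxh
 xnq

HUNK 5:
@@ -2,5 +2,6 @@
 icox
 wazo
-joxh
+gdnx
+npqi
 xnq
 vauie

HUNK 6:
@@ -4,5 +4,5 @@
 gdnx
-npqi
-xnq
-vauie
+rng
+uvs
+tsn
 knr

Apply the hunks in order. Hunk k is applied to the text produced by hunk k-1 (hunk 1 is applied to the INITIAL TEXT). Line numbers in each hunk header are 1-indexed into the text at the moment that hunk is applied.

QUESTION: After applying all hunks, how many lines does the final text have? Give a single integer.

Hunk 1: at line 2 remove [eihj,mkco,efrqo] add [tjch,ihq] -> 9 lines: apa icox zft tjch ihq blg vauie knr zmie
Hunk 2: at line 2 remove [tjch] add [npbs] -> 9 lines: apa icox zft npbs ihq blg vauie knr zmie
Hunk 3: at line 2 remove [npbs,ihq,blg] add [kvk,joxh,xnq] -> 9 lines: apa icox zft kvk joxh xnq vauie knr zmie
Hunk 4: at line 1 remove [zft,kvk] add [wazo] -> 8 lines: apa icox wazo joxh xnq vauie knr zmie
Hunk 5: at line 2 remove [joxh] add [gdnx,npqi] -> 9 lines: apa icox wazo gdnx npqi xnq vauie knr zmie
Hunk 6: at line 4 remove [npqi,xnq,vauie] add [rng,uvs,tsn] -> 9 lines: apa icox wazo gdnx rng uvs tsn knr zmie
Final line count: 9

Answer: 9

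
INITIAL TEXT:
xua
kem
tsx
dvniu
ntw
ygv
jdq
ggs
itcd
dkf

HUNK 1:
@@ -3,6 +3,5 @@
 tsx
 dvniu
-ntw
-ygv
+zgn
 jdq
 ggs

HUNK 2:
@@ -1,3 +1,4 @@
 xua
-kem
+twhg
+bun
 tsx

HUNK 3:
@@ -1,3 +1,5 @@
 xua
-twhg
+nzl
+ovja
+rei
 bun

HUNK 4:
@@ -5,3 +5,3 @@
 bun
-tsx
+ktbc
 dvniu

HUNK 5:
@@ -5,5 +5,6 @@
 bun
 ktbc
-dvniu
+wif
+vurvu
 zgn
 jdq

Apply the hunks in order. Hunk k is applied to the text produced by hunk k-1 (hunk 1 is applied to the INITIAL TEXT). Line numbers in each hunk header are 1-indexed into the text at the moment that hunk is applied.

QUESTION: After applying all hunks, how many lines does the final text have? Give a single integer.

Hunk 1: at line 3 remove [ntw,ygv] add [zgn] -> 9 lines: xua kem tsx dvniu zgn jdq ggs itcd dkf
Hunk 2: at line 1 remove [kem] add [twhg,bun] -> 10 lines: xua twhg bun tsx dvniu zgn jdq ggs itcd dkf
Hunk 3: at line 1 remove [twhg] add [nzl,ovja,rei] -> 12 lines: xua nzl ovja rei bun tsx dvniu zgn jdq ggs itcd dkf
Hunk 4: at line 5 remove [tsx] add [ktbc] -> 12 lines: xua nzl ovja rei bun ktbc dvniu zgn jdq ggs itcd dkf
Hunk 5: at line 5 remove [dvniu] add [wif,vurvu] -> 13 lines: xua nzl ovja rei bun ktbc wif vurvu zgn jdq ggs itcd dkf
Final line count: 13

Answer: 13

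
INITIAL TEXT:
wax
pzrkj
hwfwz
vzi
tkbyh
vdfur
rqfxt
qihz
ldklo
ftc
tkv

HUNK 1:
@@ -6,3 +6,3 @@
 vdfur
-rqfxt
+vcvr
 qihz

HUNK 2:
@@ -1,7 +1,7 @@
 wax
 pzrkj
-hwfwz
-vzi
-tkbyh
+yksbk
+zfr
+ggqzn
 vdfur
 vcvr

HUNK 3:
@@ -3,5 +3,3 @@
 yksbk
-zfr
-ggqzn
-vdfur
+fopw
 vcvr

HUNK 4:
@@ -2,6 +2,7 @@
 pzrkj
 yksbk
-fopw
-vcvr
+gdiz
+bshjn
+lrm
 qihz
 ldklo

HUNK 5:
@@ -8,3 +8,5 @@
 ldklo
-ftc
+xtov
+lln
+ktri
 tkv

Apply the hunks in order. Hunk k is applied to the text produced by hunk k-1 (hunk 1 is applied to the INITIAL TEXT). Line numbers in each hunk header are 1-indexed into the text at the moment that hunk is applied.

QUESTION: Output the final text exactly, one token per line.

Answer: wax
pzrkj
yksbk
gdiz
bshjn
lrm
qihz
ldklo
xtov
lln
ktri
tkv

Derivation:
Hunk 1: at line 6 remove [rqfxt] add [vcvr] -> 11 lines: wax pzrkj hwfwz vzi tkbyh vdfur vcvr qihz ldklo ftc tkv
Hunk 2: at line 1 remove [hwfwz,vzi,tkbyh] add [yksbk,zfr,ggqzn] -> 11 lines: wax pzrkj yksbk zfr ggqzn vdfur vcvr qihz ldklo ftc tkv
Hunk 3: at line 3 remove [zfr,ggqzn,vdfur] add [fopw] -> 9 lines: wax pzrkj yksbk fopw vcvr qihz ldklo ftc tkv
Hunk 4: at line 2 remove [fopw,vcvr] add [gdiz,bshjn,lrm] -> 10 lines: wax pzrkj yksbk gdiz bshjn lrm qihz ldklo ftc tkv
Hunk 5: at line 8 remove [ftc] add [xtov,lln,ktri] -> 12 lines: wax pzrkj yksbk gdiz bshjn lrm qihz ldklo xtov lln ktri tkv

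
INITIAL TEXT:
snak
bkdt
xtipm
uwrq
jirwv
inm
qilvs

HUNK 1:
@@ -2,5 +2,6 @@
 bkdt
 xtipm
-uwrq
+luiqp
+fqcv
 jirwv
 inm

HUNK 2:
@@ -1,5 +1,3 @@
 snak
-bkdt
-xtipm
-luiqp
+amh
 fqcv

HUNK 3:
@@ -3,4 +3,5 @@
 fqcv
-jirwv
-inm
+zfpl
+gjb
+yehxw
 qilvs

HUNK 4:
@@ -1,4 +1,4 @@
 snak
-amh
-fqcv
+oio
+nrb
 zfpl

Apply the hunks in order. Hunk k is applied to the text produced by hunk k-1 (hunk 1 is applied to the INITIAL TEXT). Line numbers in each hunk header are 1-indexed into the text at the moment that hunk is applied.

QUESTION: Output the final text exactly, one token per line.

Hunk 1: at line 2 remove [uwrq] add [luiqp,fqcv] -> 8 lines: snak bkdt xtipm luiqp fqcv jirwv inm qilvs
Hunk 2: at line 1 remove [bkdt,xtipm,luiqp] add [amh] -> 6 lines: snak amh fqcv jirwv inm qilvs
Hunk 3: at line 3 remove [jirwv,inm] add [zfpl,gjb,yehxw] -> 7 lines: snak amh fqcv zfpl gjb yehxw qilvs
Hunk 4: at line 1 remove [amh,fqcv] add [oio,nrb] -> 7 lines: snak oio nrb zfpl gjb yehxw qilvs

Answer: snak
oio
nrb
zfpl
gjb
yehxw
qilvs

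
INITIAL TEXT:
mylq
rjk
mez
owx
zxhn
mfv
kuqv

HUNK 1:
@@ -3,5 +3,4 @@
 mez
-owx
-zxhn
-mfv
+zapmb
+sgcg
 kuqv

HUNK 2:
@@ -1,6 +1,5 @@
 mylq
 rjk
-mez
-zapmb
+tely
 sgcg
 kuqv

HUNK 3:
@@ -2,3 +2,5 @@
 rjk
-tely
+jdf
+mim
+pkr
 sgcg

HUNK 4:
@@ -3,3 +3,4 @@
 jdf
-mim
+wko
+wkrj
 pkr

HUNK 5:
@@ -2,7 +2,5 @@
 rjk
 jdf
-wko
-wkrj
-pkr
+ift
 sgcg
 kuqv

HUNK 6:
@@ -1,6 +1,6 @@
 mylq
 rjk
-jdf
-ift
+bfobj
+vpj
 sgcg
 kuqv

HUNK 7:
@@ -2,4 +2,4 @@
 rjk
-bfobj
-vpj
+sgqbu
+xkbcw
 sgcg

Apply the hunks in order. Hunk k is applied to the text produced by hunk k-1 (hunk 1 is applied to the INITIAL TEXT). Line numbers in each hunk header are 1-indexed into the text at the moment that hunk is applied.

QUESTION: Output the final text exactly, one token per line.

Hunk 1: at line 3 remove [owx,zxhn,mfv] add [zapmb,sgcg] -> 6 lines: mylq rjk mez zapmb sgcg kuqv
Hunk 2: at line 1 remove [mez,zapmb] add [tely] -> 5 lines: mylq rjk tely sgcg kuqv
Hunk 3: at line 2 remove [tely] add [jdf,mim,pkr] -> 7 lines: mylq rjk jdf mim pkr sgcg kuqv
Hunk 4: at line 3 remove [mim] add [wko,wkrj] -> 8 lines: mylq rjk jdf wko wkrj pkr sgcg kuqv
Hunk 5: at line 2 remove [wko,wkrj,pkr] add [ift] -> 6 lines: mylq rjk jdf ift sgcg kuqv
Hunk 6: at line 1 remove [jdf,ift] add [bfobj,vpj] -> 6 lines: mylq rjk bfobj vpj sgcg kuqv
Hunk 7: at line 2 remove [bfobj,vpj] add [sgqbu,xkbcw] -> 6 lines: mylq rjk sgqbu xkbcw sgcg kuqv

Answer: mylq
rjk
sgqbu
xkbcw
sgcg
kuqv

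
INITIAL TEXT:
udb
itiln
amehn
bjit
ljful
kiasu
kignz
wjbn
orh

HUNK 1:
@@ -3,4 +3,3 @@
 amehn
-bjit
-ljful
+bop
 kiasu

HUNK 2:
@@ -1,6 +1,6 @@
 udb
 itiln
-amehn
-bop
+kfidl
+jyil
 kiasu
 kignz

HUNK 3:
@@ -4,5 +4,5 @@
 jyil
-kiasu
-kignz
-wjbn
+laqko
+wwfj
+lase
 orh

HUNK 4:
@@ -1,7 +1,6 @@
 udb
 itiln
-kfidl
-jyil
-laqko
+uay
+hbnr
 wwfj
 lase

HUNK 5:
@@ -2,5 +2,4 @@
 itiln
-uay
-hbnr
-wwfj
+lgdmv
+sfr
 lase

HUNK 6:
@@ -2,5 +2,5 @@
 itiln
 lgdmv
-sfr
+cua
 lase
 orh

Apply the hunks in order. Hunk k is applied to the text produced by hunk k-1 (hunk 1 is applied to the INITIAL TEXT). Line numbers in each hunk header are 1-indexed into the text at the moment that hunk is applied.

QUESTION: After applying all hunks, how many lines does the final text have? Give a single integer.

Hunk 1: at line 3 remove [bjit,ljful] add [bop] -> 8 lines: udb itiln amehn bop kiasu kignz wjbn orh
Hunk 2: at line 1 remove [amehn,bop] add [kfidl,jyil] -> 8 lines: udb itiln kfidl jyil kiasu kignz wjbn orh
Hunk 3: at line 4 remove [kiasu,kignz,wjbn] add [laqko,wwfj,lase] -> 8 lines: udb itiln kfidl jyil laqko wwfj lase orh
Hunk 4: at line 1 remove [kfidl,jyil,laqko] add [uay,hbnr] -> 7 lines: udb itiln uay hbnr wwfj lase orh
Hunk 5: at line 2 remove [uay,hbnr,wwfj] add [lgdmv,sfr] -> 6 lines: udb itiln lgdmv sfr lase orh
Hunk 6: at line 2 remove [sfr] add [cua] -> 6 lines: udb itiln lgdmv cua lase orh
Final line count: 6

Answer: 6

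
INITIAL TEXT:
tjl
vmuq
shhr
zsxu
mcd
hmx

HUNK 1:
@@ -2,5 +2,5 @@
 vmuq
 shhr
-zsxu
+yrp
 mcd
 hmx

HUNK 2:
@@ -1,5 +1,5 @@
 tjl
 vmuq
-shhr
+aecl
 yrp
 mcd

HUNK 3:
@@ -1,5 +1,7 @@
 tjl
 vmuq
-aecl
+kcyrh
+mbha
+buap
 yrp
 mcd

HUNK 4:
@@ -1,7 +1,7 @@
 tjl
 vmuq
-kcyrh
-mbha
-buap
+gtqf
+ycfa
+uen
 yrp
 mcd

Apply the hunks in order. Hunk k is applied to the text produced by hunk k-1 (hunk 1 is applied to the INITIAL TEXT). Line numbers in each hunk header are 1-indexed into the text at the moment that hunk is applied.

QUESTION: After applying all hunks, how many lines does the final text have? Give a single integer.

Answer: 8

Derivation:
Hunk 1: at line 2 remove [zsxu] add [yrp] -> 6 lines: tjl vmuq shhr yrp mcd hmx
Hunk 2: at line 1 remove [shhr] add [aecl] -> 6 lines: tjl vmuq aecl yrp mcd hmx
Hunk 3: at line 1 remove [aecl] add [kcyrh,mbha,buap] -> 8 lines: tjl vmuq kcyrh mbha buap yrp mcd hmx
Hunk 4: at line 1 remove [kcyrh,mbha,buap] add [gtqf,ycfa,uen] -> 8 lines: tjl vmuq gtqf ycfa uen yrp mcd hmx
Final line count: 8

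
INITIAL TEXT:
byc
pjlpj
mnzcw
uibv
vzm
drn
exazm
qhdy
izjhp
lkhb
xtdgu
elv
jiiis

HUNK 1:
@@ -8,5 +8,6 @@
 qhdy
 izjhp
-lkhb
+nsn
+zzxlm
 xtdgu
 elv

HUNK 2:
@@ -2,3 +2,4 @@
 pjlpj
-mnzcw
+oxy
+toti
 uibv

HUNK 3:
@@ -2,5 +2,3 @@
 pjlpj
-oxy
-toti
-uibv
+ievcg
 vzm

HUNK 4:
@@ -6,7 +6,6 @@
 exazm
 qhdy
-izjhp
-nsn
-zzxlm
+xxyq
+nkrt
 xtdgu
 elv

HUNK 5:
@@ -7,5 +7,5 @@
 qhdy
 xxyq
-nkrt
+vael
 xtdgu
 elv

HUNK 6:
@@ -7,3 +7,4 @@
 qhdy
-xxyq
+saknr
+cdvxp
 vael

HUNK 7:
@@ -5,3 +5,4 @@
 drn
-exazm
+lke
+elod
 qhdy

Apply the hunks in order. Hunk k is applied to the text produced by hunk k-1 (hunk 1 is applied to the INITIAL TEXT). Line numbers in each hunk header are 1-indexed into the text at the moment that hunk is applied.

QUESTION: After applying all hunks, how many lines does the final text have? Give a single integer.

Answer: 14

Derivation:
Hunk 1: at line 8 remove [lkhb] add [nsn,zzxlm] -> 14 lines: byc pjlpj mnzcw uibv vzm drn exazm qhdy izjhp nsn zzxlm xtdgu elv jiiis
Hunk 2: at line 2 remove [mnzcw] add [oxy,toti] -> 15 lines: byc pjlpj oxy toti uibv vzm drn exazm qhdy izjhp nsn zzxlm xtdgu elv jiiis
Hunk 3: at line 2 remove [oxy,toti,uibv] add [ievcg] -> 13 lines: byc pjlpj ievcg vzm drn exazm qhdy izjhp nsn zzxlm xtdgu elv jiiis
Hunk 4: at line 6 remove [izjhp,nsn,zzxlm] add [xxyq,nkrt] -> 12 lines: byc pjlpj ievcg vzm drn exazm qhdy xxyq nkrt xtdgu elv jiiis
Hunk 5: at line 7 remove [nkrt] add [vael] -> 12 lines: byc pjlpj ievcg vzm drn exazm qhdy xxyq vael xtdgu elv jiiis
Hunk 6: at line 7 remove [xxyq] add [saknr,cdvxp] -> 13 lines: byc pjlpj ievcg vzm drn exazm qhdy saknr cdvxp vael xtdgu elv jiiis
Hunk 7: at line 5 remove [exazm] add [lke,elod] -> 14 lines: byc pjlpj ievcg vzm drn lke elod qhdy saknr cdvxp vael xtdgu elv jiiis
Final line count: 14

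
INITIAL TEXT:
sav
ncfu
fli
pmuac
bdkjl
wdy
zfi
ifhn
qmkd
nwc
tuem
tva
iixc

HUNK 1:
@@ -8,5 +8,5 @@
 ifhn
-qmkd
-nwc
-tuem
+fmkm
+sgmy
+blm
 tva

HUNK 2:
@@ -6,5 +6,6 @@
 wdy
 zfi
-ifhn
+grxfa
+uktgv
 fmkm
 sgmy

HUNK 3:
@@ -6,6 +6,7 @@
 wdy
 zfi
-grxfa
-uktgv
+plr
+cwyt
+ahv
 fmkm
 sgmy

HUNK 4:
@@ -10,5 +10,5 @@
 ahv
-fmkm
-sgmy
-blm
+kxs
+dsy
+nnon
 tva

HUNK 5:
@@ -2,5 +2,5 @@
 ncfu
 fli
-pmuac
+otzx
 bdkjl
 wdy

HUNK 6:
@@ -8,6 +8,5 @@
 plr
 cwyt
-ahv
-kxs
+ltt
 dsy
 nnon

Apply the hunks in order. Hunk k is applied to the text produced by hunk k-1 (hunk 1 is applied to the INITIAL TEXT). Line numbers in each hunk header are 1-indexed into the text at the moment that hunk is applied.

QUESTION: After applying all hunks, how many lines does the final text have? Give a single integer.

Answer: 14

Derivation:
Hunk 1: at line 8 remove [qmkd,nwc,tuem] add [fmkm,sgmy,blm] -> 13 lines: sav ncfu fli pmuac bdkjl wdy zfi ifhn fmkm sgmy blm tva iixc
Hunk 2: at line 6 remove [ifhn] add [grxfa,uktgv] -> 14 lines: sav ncfu fli pmuac bdkjl wdy zfi grxfa uktgv fmkm sgmy blm tva iixc
Hunk 3: at line 6 remove [grxfa,uktgv] add [plr,cwyt,ahv] -> 15 lines: sav ncfu fli pmuac bdkjl wdy zfi plr cwyt ahv fmkm sgmy blm tva iixc
Hunk 4: at line 10 remove [fmkm,sgmy,blm] add [kxs,dsy,nnon] -> 15 lines: sav ncfu fli pmuac bdkjl wdy zfi plr cwyt ahv kxs dsy nnon tva iixc
Hunk 5: at line 2 remove [pmuac] add [otzx] -> 15 lines: sav ncfu fli otzx bdkjl wdy zfi plr cwyt ahv kxs dsy nnon tva iixc
Hunk 6: at line 8 remove [ahv,kxs] add [ltt] -> 14 lines: sav ncfu fli otzx bdkjl wdy zfi plr cwyt ltt dsy nnon tva iixc
Final line count: 14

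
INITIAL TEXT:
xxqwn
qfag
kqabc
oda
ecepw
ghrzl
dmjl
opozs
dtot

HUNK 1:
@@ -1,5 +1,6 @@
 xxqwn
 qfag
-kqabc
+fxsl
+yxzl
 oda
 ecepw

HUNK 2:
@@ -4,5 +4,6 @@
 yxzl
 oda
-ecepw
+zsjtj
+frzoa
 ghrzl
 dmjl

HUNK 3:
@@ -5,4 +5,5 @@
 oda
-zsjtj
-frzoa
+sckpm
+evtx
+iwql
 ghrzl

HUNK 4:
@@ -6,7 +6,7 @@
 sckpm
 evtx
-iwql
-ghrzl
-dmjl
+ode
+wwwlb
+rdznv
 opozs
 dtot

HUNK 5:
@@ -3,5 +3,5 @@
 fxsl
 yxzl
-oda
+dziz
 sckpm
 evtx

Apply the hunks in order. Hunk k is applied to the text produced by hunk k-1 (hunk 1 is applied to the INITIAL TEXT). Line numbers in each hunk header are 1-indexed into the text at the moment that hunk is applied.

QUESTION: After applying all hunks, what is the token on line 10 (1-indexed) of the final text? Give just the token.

Answer: rdznv

Derivation:
Hunk 1: at line 1 remove [kqabc] add [fxsl,yxzl] -> 10 lines: xxqwn qfag fxsl yxzl oda ecepw ghrzl dmjl opozs dtot
Hunk 2: at line 4 remove [ecepw] add [zsjtj,frzoa] -> 11 lines: xxqwn qfag fxsl yxzl oda zsjtj frzoa ghrzl dmjl opozs dtot
Hunk 3: at line 5 remove [zsjtj,frzoa] add [sckpm,evtx,iwql] -> 12 lines: xxqwn qfag fxsl yxzl oda sckpm evtx iwql ghrzl dmjl opozs dtot
Hunk 4: at line 6 remove [iwql,ghrzl,dmjl] add [ode,wwwlb,rdznv] -> 12 lines: xxqwn qfag fxsl yxzl oda sckpm evtx ode wwwlb rdznv opozs dtot
Hunk 5: at line 3 remove [oda] add [dziz] -> 12 lines: xxqwn qfag fxsl yxzl dziz sckpm evtx ode wwwlb rdznv opozs dtot
Final line 10: rdznv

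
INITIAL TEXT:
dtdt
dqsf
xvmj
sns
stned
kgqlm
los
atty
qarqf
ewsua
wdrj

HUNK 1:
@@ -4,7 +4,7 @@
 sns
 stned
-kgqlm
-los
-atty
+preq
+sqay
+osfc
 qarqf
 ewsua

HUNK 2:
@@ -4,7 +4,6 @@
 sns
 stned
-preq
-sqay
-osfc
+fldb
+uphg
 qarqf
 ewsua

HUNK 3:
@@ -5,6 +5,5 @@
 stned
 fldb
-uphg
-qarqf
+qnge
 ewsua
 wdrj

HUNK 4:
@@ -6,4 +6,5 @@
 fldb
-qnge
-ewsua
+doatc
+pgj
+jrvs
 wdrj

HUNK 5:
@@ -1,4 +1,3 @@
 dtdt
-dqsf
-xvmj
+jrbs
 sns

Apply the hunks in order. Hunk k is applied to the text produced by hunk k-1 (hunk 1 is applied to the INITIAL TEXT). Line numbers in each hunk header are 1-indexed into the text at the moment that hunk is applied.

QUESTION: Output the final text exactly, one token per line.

Answer: dtdt
jrbs
sns
stned
fldb
doatc
pgj
jrvs
wdrj

Derivation:
Hunk 1: at line 4 remove [kgqlm,los,atty] add [preq,sqay,osfc] -> 11 lines: dtdt dqsf xvmj sns stned preq sqay osfc qarqf ewsua wdrj
Hunk 2: at line 4 remove [preq,sqay,osfc] add [fldb,uphg] -> 10 lines: dtdt dqsf xvmj sns stned fldb uphg qarqf ewsua wdrj
Hunk 3: at line 5 remove [uphg,qarqf] add [qnge] -> 9 lines: dtdt dqsf xvmj sns stned fldb qnge ewsua wdrj
Hunk 4: at line 6 remove [qnge,ewsua] add [doatc,pgj,jrvs] -> 10 lines: dtdt dqsf xvmj sns stned fldb doatc pgj jrvs wdrj
Hunk 5: at line 1 remove [dqsf,xvmj] add [jrbs] -> 9 lines: dtdt jrbs sns stned fldb doatc pgj jrvs wdrj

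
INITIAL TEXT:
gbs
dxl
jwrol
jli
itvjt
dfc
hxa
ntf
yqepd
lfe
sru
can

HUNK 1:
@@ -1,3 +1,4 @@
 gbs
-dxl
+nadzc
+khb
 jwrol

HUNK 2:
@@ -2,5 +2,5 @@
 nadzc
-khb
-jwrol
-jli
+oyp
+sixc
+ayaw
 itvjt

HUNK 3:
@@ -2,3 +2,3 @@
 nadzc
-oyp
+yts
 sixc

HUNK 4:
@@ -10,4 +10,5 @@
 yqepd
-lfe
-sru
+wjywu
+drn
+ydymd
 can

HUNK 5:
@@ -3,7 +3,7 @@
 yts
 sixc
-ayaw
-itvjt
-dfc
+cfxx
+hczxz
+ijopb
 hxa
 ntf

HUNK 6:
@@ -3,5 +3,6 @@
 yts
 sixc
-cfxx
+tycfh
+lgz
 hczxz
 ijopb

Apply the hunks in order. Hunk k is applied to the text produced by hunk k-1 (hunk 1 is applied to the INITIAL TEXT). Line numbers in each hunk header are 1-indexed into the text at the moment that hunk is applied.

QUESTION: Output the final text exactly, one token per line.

Answer: gbs
nadzc
yts
sixc
tycfh
lgz
hczxz
ijopb
hxa
ntf
yqepd
wjywu
drn
ydymd
can

Derivation:
Hunk 1: at line 1 remove [dxl] add [nadzc,khb] -> 13 lines: gbs nadzc khb jwrol jli itvjt dfc hxa ntf yqepd lfe sru can
Hunk 2: at line 2 remove [khb,jwrol,jli] add [oyp,sixc,ayaw] -> 13 lines: gbs nadzc oyp sixc ayaw itvjt dfc hxa ntf yqepd lfe sru can
Hunk 3: at line 2 remove [oyp] add [yts] -> 13 lines: gbs nadzc yts sixc ayaw itvjt dfc hxa ntf yqepd lfe sru can
Hunk 4: at line 10 remove [lfe,sru] add [wjywu,drn,ydymd] -> 14 lines: gbs nadzc yts sixc ayaw itvjt dfc hxa ntf yqepd wjywu drn ydymd can
Hunk 5: at line 3 remove [ayaw,itvjt,dfc] add [cfxx,hczxz,ijopb] -> 14 lines: gbs nadzc yts sixc cfxx hczxz ijopb hxa ntf yqepd wjywu drn ydymd can
Hunk 6: at line 3 remove [cfxx] add [tycfh,lgz] -> 15 lines: gbs nadzc yts sixc tycfh lgz hczxz ijopb hxa ntf yqepd wjywu drn ydymd can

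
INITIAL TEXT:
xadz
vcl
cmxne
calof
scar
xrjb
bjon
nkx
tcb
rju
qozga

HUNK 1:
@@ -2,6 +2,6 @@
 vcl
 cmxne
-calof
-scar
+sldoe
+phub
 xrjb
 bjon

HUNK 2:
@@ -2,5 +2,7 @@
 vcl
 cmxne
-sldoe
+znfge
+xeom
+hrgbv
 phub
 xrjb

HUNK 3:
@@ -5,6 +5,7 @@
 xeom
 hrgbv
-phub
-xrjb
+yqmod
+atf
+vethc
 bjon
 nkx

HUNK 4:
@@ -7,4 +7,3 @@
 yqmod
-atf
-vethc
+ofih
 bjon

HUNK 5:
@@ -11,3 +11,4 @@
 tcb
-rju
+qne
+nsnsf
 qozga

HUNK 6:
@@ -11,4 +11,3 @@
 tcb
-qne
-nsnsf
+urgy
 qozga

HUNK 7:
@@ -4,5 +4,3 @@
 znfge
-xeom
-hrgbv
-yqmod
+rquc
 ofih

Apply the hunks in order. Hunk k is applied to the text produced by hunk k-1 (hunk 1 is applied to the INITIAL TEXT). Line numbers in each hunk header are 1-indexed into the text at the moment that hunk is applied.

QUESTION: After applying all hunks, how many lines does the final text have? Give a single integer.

Answer: 11

Derivation:
Hunk 1: at line 2 remove [calof,scar] add [sldoe,phub] -> 11 lines: xadz vcl cmxne sldoe phub xrjb bjon nkx tcb rju qozga
Hunk 2: at line 2 remove [sldoe] add [znfge,xeom,hrgbv] -> 13 lines: xadz vcl cmxne znfge xeom hrgbv phub xrjb bjon nkx tcb rju qozga
Hunk 3: at line 5 remove [phub,xrjb] add [yqmod,atf,vethc] -> 14 lines: xadz vcl cmxne znfge xeom hrgbv yqmod atf vethc bjon nkx tcb rju qozga
Hunk 4: at line 7 remove [atf,vethc] add [ofih] -> 13 lines: xadz vcl cmxne znfge xeom hrgbv yqmod ofih bjon nkx tcb rju qozga
Hunk 5: at line 11 remove [rju] add [qne,nsnsf] -> 14 lines: xadz vcl cmxne znfge xeom hrgbv yqmod ofih bjon nkx tcb qne nsnsf qozga
Hunk 6: at line 11 remove [qne,nsnsf] add [urgy] -> 13 lines: xadz vcl cmxne znfge xeom hrgbv yqmod ofih bjon nkx tcb urgy qozga
Hunk 7: at line 4 remove [xeom,hrgbv,yqmod] add [rquc] -> 11 lines: xadz vcl cmxne znfge rquc ofih bjon nkx tcb urgy qozga
Final line count: 11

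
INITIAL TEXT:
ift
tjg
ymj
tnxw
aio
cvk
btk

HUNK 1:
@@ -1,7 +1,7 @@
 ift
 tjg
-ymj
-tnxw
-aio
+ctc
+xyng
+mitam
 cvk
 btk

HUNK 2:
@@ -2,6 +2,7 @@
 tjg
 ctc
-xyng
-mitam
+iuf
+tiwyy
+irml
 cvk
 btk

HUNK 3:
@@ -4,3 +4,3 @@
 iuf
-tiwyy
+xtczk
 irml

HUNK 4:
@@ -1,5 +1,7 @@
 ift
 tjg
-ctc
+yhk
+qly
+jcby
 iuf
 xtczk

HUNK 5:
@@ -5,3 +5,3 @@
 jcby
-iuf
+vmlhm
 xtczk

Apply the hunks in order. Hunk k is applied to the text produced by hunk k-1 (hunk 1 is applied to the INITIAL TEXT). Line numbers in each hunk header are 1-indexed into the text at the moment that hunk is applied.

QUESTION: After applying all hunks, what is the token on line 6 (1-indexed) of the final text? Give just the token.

Answer: vmlhm

Derivation:
Hunk 1: at line 1 remove [ymj,tnxw,aio] add [ctc,xyng,mitam] -> 7 lines: ift tjg ctc xyng mitam cvk btk
Hunk 2: at line 2 remove [xyng,mitam] add [iuf,tiwyy,irml] -> 8 lines: ift tjg ctc iuf tiwyy irml cvk btk
Hunk 3: at line 4 remove [tiwyy] add [xtczk] -> 8 lines: ift tjg ctc iuf xtczk irml cvk btk
Hunk 4: at line 1 remove [ctc] add [yhk,qly,jcby] -> 10 lines: ift tjg yhk qly jcby iuf xtczk irml cvk btk
Hunk 5: at line 5 remove [iuf] add [vmlhm] -> 10 lines: ift tjg yhk qly jcby vmlhm xtczk irml cvk btk
Final line 6: vmlhm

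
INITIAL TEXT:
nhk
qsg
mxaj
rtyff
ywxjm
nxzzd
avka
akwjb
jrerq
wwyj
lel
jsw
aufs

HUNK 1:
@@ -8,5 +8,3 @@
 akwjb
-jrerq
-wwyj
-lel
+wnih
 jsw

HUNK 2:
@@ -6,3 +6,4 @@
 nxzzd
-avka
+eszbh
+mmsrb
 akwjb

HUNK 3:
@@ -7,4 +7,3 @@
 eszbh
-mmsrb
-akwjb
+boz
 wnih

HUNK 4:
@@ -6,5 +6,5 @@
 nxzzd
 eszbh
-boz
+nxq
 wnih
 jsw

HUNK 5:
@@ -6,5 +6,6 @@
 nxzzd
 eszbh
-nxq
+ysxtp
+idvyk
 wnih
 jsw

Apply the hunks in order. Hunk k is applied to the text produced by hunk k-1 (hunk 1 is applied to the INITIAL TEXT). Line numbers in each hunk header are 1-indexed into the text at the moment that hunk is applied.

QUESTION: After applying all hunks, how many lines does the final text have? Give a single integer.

Hunk 1: at line 8 remove [jrerq,wwyj,lel] add [wnih] -> 11 lines: nhk qsg mxaj rtyff ywxjm nxzzd avka akwjb wnih jsw aufs
Hunk 2: at line 6 remove [avka] add [eszbh,mmsrb] -> 12 lines: nhk qsg mxaj rtyff ywxjm nxzzd eszbh mmsrb akwjb wnih jsw aufs
Hunk 3: at line 7 remove [mmsrb,akwjb] add [boz] -> 11 lines: nhk qsg mxaj rtyff ywxjm nxzzd eszbh boz wnih jsw aufs
Hunk 4: at line 6 remove [boz] add [nxq] -> 11 lines: nhk qsg mxaj rtyff ywxjm nxzzd eszbh nxq wnih jsw aufs
Hunk 5: at line 6 remove [nxq] add [ysxtp,idvyk] -> 12 lines: nhk qsg mxaj rtyff ywxjm nxzzd eszbh ysxtp idvyk wnih jsw aufs
Final line count: 12

Answer: 12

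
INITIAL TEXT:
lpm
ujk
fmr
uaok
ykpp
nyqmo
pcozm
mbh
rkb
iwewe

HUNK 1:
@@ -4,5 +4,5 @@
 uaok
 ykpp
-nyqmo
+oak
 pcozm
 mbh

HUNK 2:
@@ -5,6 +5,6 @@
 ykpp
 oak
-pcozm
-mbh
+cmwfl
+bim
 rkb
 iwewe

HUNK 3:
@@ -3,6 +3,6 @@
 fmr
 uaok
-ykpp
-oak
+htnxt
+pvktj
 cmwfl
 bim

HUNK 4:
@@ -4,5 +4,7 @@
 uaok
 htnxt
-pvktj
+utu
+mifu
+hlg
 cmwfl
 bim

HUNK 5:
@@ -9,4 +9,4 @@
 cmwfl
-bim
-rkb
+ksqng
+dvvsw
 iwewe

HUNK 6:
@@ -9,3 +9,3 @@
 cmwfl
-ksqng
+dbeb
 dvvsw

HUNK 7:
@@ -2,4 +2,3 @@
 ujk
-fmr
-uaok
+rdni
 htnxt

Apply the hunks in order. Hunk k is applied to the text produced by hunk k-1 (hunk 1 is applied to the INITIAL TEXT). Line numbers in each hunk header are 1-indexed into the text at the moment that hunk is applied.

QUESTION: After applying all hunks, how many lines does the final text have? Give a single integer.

Answer: 11

Derivation:
Hunk 1: at line 4 remove [nyqmo] add [oak] -> 10 lines: lpm ujk fmr uaok ykpp oak pcozm mbh rkb iwewe
Hunk 2: at line 5 remove [pcozm,mbh] add [cmwfl,bim] -> 10 lines: lpm ujk fmr uaok ykpp oak cmwfl bim rkb iwewe
Hunk 3: at line 3 remove [ykpp,oak] add [htnxt,pvktj] -> 10 lines: lpm ujk fmr uaok htnxt pvktj cmwfl bim rkb iwewe
Hunk 4: at line 4 remove [pvktj] add [utu,mifu,hlg] -> 12 lines: lpm ujk fmr uaok htnxt utu mifu hlg cmwfl bim rkb iwewe
Hunk 5: at line 9 remove [bim,rkb] add [ksqng,dvvsw] -> 12 lines: lpm ujk fmr uaok htnxt utu mifu hlg cmwfl ksqng dvvsw iwewe
Hunk 6: at line 9 remove [ksqng] add [dbeb] -> 12 lines: lpm ujk fmr uaok htnxt utu mifu hlg cmwfl dbeb dvvsw iwewe
Hunk 7: at line 2 remove [fmr,uaok] add [rdni] -> 11 lines: lpm ujk rdni htnxt utu mifu hlg cmwfl dbeb dvvsw iwewe
Final line count: 11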